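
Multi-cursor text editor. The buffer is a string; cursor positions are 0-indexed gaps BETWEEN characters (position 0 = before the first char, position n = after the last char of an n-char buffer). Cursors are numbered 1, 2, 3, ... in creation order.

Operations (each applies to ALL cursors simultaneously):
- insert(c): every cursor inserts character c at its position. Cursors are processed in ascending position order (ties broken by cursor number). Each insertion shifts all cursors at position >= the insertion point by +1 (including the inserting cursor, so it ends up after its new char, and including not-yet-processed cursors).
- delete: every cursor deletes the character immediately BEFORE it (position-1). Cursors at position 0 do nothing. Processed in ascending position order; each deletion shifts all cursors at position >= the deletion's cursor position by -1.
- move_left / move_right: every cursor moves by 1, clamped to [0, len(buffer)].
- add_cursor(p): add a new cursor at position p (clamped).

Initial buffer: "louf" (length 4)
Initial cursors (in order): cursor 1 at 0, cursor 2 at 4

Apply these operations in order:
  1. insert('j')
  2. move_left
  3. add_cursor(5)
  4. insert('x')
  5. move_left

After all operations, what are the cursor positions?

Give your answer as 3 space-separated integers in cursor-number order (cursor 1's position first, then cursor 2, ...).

After op 1 (insert('j')): buffer="jloufj" (len 6), cursors c1@1 c2@6, authorship 1....2
After op 2 (move_left): buffer="jloufj" (len 6), cursors c1@0 c2@5, authorship 1....2
After op 3 (add_cursor(5)): buffer="jloufj" (len 6), cursors c1@0 c2@5 c3@5, authorship 1....2
After op 4 (insert('x')): buffer="xjloufxxj" (len 9), cursors c1@1 c2@8 c3@8, authorship 11....232
After op 5 (move_left): buffer="xjloufxxj" (len 9), cursors c1@0 c2@7 c3@7, authorship 11....232

Answer: 0 7 7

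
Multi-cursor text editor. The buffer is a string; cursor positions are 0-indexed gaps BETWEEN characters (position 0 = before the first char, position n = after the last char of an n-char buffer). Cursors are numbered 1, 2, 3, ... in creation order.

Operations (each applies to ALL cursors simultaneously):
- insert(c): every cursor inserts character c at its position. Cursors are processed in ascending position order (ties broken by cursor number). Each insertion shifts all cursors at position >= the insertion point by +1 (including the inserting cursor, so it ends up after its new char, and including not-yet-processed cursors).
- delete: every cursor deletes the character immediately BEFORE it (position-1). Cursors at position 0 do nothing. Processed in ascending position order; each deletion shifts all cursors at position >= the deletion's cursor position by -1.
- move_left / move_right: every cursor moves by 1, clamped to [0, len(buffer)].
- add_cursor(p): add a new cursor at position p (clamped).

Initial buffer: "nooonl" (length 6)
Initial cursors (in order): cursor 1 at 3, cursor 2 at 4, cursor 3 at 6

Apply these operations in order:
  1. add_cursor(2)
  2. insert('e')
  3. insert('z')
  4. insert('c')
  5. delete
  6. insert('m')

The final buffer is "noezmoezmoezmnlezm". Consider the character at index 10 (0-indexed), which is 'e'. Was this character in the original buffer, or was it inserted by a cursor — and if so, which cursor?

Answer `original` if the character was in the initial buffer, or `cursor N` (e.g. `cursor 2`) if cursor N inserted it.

After op 1 (add_cursor(2)): buffer="nooonl" (len 6), cursors c4@2 c1@3 c2@4 c3@6, authorship ......
After op 2 (insert('e')): buffer="noeoeoenle" (len 10), cursors c4@3 c1@5 c2@7 c3@10, authorship ..4.1.2..3
After op 3 (insert('z')): buffer="noezoezoeznlez" (len 14), cursors c4@4 c1@7 c2@10 c3@14, authorship ..44.11.22..33
After op 4 (insert('c')): buffer="noezcoezcoezcnlezc" (len 18), cursors c4@5 c1@9 c2@13 c3@18, authorship ..444.111.222..333
After op 5 (delete): buffer="noezoezoeznlez" (len 14), cursors c4@4 c1@7 c2@10 c3@14, authorship ..44.11.22..33
After op 6 (insert('m')): buffer="noezmoezmoezmnlezm" (len 18), cursors c4@5 c1@9 c2@13 c3@18, authorship ..444.111.222..333
Authorship (.=original, N=cursor N): . . 4 4 4 . 1 1 1 . 2 2 2 . . 3 3 3
Index 10: author = 2

Answer: cursor 2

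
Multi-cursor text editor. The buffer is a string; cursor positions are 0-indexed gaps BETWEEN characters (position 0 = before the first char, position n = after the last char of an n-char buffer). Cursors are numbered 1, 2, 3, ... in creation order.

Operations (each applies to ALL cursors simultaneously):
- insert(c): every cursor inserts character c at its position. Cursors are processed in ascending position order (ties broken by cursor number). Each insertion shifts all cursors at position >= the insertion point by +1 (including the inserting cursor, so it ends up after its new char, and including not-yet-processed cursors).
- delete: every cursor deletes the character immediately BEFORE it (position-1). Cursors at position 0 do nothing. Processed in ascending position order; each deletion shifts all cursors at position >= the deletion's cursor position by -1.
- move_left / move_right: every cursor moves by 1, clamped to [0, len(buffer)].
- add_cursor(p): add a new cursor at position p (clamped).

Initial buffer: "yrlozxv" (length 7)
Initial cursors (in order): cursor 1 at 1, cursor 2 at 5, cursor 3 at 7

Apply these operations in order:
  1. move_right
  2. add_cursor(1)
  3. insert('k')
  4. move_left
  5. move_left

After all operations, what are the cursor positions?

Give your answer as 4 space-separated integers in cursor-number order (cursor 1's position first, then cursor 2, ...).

After op 1 (move_right): buffer="yrlozxv" (len 7), cursors c1@2 c2@6 c3@7, authorship .......
After op 2 (add_cursor(1)): buffer="yrlozxv" (len 7), cursors c4@1 c1@2 c2@6 c3@7, authorship .......
After op 3 (insert('k')): buffer="ykrklozxkvk" (len 11), cursors c4@2 c1@4 c2@9 c3@11, authorship .4.1....2.3
After op 4 (move_left): buffer="ykrklozxkvk" (len 11), cursors c4@1 c1@3 c2@8 c3@10, authorship .4.1....2.3
After op 5 (move_left): buffer="ykrklozxkvk" (len 11), cursors c4@0 c1@2 c2@7 c3@9, authorship .4.1....2.3

Answer: 2 7 9 0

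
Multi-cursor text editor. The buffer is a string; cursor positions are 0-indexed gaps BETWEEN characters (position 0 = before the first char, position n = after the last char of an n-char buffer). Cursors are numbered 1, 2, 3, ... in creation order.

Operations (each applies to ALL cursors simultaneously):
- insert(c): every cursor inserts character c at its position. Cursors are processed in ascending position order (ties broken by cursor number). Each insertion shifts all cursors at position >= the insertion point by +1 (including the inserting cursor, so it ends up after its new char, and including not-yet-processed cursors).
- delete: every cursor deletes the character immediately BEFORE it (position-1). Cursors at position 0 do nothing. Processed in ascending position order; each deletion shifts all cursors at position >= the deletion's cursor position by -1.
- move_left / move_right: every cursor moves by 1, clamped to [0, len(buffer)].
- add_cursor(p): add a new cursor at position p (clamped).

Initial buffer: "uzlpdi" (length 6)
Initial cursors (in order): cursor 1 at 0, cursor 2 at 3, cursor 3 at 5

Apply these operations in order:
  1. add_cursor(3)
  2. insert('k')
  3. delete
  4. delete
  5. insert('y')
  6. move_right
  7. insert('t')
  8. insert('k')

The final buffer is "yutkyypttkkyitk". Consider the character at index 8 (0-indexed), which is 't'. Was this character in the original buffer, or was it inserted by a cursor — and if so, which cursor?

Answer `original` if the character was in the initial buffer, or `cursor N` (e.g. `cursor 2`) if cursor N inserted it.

After op 1 (add_cursor(3)): buffer="uzlpdi" (len 6), cursors c1@0 c2@3 c4@3 c3@5, authorship ......
After op 2 (insert('k')): buffer="kuzlkkpdki" (len 10), cursors c1@1 c2@6 c4@6 c3@9, authorship 1...24..3.
After op 3 (delete): buffer="uzlpdi" (len 6), cursors c1@0 c2@3 c4@3 c3@5, authorship ......
After op 4 (delete): buffer="upi" (len 3), cursors c1@0 c2@1 c4@1 c3@2, authorship ...
After op 5 (insert('y')): buffer="yuyypyi" (len 7), cursors c1@1 c2@4 c4@4 c3@6, authorship 1.24.3.
After op 6 (move_right): buffer="yuyypyi" (len 7), cursors c1@2 c2@5 c4@5 c3@7, authorship 1.24.3.
After op 7 (insert('t')): buffer="yutyypttyit" (len 11), cursors c1@3 c2@8 c4@8 c3@11, authorship 1.124.243.3
After op 8 (insert('k')): buffer="yutkyypttkkyitk" (len 15), cursors c1@4 c2@11 c4@11 c3@15, authorship 1.1124.24243.33
Authorship (.=original, N=cursor N): 1 . 1 1 2 4 . 2 4 2 4 3 . 3 3
Index 8: author = 4

Answer: cursor 4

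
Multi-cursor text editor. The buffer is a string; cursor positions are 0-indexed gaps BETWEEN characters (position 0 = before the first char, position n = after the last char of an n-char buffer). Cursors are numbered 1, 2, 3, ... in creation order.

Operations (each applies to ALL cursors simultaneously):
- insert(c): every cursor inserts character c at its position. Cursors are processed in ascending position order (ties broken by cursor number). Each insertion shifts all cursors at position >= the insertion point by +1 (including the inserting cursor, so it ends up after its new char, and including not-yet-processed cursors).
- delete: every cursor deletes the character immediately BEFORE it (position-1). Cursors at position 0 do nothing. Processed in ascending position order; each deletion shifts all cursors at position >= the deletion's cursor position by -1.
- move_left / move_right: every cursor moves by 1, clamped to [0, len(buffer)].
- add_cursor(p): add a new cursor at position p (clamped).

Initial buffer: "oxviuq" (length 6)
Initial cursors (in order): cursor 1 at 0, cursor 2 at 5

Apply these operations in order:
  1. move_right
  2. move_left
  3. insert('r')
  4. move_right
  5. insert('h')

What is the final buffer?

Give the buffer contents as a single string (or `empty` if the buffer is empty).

After op 1 (move_right): buffer="oxviuq" (len 6), cursors c1@1 c2@6, authorship ......
After op 2 (move_left): buffer="oxviuq" (len 6), cursors c1@0 c2@5, authorship ......
After op 3 (insert('r')): buffer="roxviurq" (len 8), cursors c1@1 c2@7, authorship 1.....2.
After op 4 (move_right): buffer="roxviurq" (len 8), cursors c1@2 c2@8, authorship 1.....2.
After op 5 (insert('h')): buffer="rohxviurqh" (len 10), cursors c1@3 c2@10, authorship 1.1....2.2

Answer: rohxviurqh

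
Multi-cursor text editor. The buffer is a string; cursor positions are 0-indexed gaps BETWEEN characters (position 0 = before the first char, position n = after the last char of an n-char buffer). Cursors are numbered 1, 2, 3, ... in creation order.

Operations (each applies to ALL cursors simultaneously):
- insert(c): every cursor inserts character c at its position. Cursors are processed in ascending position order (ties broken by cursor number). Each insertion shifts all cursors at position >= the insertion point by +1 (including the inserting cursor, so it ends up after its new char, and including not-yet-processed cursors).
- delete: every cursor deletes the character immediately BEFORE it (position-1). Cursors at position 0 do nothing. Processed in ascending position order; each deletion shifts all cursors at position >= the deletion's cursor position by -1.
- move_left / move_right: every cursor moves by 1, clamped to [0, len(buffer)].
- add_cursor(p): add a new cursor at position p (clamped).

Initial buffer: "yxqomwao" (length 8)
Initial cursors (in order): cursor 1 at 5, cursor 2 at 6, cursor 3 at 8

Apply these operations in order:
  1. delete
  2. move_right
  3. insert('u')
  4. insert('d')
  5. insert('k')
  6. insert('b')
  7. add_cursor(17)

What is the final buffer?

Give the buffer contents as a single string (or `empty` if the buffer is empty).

After op 1 (delete): buffer="yxqoa" (len 5), cursors c1@4 c2@4 c3@5, authorship .....
After op 2 (move_right): buffer="yxqoa" (len 5), cursors c1@5 c2@5 c3@5, authorship .....
After op 3 (insert('u')): buffer="yxqoauuu" (len 8), cursors c1@8 c2@8 c3@8, authorship .....123
After op 4 (insert('d')): buffer="yxqoauuuddd" (len 11), cursors c1@11 c2@11 c3@11, authorship .....123123
After op 5 (insert('k')): buffer="yxqoauuudddkkk" (len 14), cursors c1@14 c2@14 c3@14, authorship .....123123123
After op 6 (insert('b')): buffer="yxqoauuudddkkkbbb" (len 17), cursors c1@17 c2@17 c3@17, authorship .....123123123123
After op 7 (add_cursor(17)): buffer="yxqoauuudddkkkbbb" (len 17), cursors c1@17 c2@17 c3@17 c4@17, authorship .....123123123123

Answer: yxqoauuudddkkkbbb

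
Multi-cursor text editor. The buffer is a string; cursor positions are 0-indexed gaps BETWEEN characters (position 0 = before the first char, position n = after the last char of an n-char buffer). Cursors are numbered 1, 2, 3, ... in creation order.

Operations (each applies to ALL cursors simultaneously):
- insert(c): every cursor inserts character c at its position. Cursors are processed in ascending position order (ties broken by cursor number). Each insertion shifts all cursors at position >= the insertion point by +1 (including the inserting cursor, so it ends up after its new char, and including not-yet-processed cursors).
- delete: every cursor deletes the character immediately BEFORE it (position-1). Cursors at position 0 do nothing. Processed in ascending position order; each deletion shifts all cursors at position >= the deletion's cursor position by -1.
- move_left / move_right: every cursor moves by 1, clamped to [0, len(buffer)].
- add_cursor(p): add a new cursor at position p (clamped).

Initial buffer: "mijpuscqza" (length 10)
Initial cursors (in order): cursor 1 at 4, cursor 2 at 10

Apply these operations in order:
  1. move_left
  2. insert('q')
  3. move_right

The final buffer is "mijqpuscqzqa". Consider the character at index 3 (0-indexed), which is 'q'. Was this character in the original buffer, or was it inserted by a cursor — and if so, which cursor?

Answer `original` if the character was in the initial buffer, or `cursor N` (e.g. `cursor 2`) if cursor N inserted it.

After op 1 (move_left): buffer="mijpuscqza" (len 10), cursors c1@3 c2@9, authorship ..........
After op 2 (insert('q')): buffer="mijqpuscqzqa" (len 12), cursors c1@4 c2@11, authorship ...1......2.
After op 3 (move_right): buffer="mijqpuscqzqa" (len 12), cursors c1@5 c2@12, authorship ...1......2.
Authorship (.=original, N=cursor N): . . . 1 . . . . . . 2 .
Index 3: author = 1

Answer: cursor 1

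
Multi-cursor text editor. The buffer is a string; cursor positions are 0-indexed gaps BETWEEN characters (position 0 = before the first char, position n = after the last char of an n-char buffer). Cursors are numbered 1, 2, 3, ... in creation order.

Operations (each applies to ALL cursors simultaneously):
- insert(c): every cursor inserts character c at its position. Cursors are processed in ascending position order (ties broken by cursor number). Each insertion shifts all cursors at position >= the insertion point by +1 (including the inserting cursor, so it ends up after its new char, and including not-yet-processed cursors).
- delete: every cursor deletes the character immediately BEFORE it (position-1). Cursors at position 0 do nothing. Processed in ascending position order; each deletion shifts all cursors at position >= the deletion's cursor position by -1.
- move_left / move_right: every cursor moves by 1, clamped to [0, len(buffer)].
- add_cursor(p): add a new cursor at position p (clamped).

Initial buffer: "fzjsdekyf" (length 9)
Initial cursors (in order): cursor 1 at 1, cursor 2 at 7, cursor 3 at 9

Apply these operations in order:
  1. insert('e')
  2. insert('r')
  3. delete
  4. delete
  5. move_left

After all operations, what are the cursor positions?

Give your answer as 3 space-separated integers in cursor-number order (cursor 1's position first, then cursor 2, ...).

Answer: 0 6 8

Derivation:
After op 1 (insert('e')): buffer="fezjsdekeyfe" (len 12), cursors c1@2 c2@9 c3@12, authorship .1......2..3
After op 2 (insert('r')): buffer="ferzjsdekeryfer" (len 15), cursors c1@3 c2@11 c3@15, authorship .11......22..33
After op 3 (delete): buffer="fezjsdekeyfe" (len 12), cursors c1@2 c2@9 c3@12, authorship .1......2..3
After op 4 (delete): buffer="fzjsdekyf" (len 9), cursors c1@1 c2@7 c3@9, authorship .........
After op 5 (move_left): buffer="fzjsdekyf" (len 9), cursors c1@0 c2@6 c3@8, authorship .........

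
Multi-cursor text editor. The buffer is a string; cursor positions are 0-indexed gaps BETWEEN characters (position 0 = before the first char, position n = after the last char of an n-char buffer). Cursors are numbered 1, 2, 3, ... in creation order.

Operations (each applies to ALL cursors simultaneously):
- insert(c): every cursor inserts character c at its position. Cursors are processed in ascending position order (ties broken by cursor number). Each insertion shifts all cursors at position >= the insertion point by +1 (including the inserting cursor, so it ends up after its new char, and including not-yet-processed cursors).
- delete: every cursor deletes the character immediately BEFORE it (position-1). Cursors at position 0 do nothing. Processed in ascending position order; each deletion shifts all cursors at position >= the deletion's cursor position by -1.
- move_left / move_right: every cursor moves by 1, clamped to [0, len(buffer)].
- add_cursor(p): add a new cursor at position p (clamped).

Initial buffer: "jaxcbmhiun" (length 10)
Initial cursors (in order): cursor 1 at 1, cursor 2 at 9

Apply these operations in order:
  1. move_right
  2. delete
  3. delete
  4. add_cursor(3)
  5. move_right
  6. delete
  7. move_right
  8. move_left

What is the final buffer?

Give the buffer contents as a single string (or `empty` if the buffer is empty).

After op 1 (move_right): buffer="jaxcbmhiun" (len 10), cursors c1@2 c2@10, authorship ..........
After op 2 (delete): buffer="jxcbmhiu" (len 8), cursors c1@1 c2@8, authorship ........
After op 3 (delete): buffer="xcbmhi" (len 6), cursors c1@0 c2@6, authorship ......
After op 4 (add_cursor(3)): buffer="xcbmhi" (len 6), cursors c1@0 c3@3 c2@6, authorship ......
After op 5 (move_right): buffer="xcbmhi" (len 6), cursors c1@1 c3@4 c2@6, authorship ......
After op 6 (delete): buffer="cbh" (len 3), cursors c1@0 c3@2 c2@3, authorship ...
After op 7 (move_right): buffer="cbh" (len 3), cursors c1@1 c2@3 c3@3, authorship ...
After op 8 (move_left): buffer="cbh" (len 3), cursors c1@0 c2@2 c3@2, authorship ...

Answer: cbh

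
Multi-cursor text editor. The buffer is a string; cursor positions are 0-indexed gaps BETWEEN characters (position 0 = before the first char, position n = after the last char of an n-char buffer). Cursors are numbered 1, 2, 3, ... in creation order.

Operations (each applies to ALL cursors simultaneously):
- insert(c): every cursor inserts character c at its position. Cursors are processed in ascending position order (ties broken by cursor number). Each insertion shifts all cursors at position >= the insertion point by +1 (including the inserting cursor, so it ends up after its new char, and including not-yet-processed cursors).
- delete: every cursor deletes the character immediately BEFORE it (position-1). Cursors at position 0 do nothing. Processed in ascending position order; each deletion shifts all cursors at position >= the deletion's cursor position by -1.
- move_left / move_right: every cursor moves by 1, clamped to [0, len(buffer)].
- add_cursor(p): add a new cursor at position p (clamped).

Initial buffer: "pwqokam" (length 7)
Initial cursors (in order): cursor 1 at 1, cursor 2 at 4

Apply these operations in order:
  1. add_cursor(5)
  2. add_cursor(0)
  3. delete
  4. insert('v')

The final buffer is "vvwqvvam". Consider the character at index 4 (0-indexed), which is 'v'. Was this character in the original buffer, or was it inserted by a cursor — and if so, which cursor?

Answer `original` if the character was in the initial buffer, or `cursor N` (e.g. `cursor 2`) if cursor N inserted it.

Answer: cursor 2

Derivation:
After op 1 (add_cursor(5)): buffer="pwqokam" (len 7), cursors c1@1 c2@4 c3@5, authorship .......
After op 2 (add_cursor(0)): buffer="pwqokam" (len 7), cursors c4@0 c1@1 c2@4 c3@5, authorship .......
After op 3 (delete): buffer="wqam" (len 4), cursors c1@0 c4@0 c2@2 c3@2, authorship ....
After op 4 (insert('v')): buffer="vvwqvvam" (len 8), cursors c1@2 c4@2 c2@6 c3@6, authorship 14..23..
Authorship (.=original, N=cursor N): 1 4 . . 2 3 . .
Index 4: author = 2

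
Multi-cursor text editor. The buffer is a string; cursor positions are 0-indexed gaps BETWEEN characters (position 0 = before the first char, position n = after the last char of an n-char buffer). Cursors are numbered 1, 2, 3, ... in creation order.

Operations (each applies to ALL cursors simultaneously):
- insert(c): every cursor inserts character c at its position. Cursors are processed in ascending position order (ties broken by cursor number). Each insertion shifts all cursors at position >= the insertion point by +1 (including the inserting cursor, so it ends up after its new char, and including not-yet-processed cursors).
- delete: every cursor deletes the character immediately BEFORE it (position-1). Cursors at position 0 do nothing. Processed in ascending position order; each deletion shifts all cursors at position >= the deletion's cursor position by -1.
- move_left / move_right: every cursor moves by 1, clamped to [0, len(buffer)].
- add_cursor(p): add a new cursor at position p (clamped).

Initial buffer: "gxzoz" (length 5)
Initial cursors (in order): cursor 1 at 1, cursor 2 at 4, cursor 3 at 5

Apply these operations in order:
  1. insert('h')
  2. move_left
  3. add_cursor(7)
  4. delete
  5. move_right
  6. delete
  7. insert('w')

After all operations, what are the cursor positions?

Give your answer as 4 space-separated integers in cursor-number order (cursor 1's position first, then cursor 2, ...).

After op 1 (insert('h')): buffer="ghxzohzh" (len 8), cursors c1@2 c2@6 c3@8, authorship .1...2.3
After op 2 (move_left): buffer="ghxzohzh" (len 8), cursors c1@1 c2@5 c3@7, authorship .1...2.3
After op 3 (add_cursor(7)): buffer="ghxzohzh" (len 8), cursors c1@1 c2@5 c3@7 c4@7, authorship .1...2.3
After op 4 (delete): buffer="hxzh" (len 4), cursors c1@0 c2@3 c3@3 c4@3, authorship 1..3
After op 5 (move_right): buffer="hxzh" (len 4), cursors c1@1 c2@4 c3@4 c4@4, authorship 1..3
After op 6 (delete): buffer="" (len 0), cursors c1@0 c2@0 c3@0 c4@0, authorship 
After op 7 (insert('w')): buffer="wwww" (len 4), cursors c1@4 c2@4 c3@4 c4@4, authorship 1234

Answer: 4 4 4 4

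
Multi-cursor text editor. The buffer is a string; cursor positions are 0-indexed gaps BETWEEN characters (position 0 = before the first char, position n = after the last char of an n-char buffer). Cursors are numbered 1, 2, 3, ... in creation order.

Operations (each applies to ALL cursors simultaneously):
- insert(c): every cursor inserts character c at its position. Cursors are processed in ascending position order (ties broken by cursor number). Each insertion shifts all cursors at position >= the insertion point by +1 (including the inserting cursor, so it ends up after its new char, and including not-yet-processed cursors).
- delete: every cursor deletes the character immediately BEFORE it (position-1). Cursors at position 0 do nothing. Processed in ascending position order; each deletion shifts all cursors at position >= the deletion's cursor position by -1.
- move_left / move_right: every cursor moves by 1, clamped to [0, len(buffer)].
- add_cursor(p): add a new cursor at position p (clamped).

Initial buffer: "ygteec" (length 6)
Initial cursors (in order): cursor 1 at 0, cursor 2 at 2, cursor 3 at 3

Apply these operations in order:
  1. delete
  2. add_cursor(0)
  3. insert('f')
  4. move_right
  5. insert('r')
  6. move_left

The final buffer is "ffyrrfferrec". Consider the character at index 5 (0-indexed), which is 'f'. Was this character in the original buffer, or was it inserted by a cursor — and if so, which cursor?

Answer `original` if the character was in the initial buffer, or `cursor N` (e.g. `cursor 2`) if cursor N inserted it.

Answer: cursor 2

Derivation:
After op 1 (delete): buffer="yeec" (len 4), cursors c1@0 c2@1 c3@1, authorship ....
After op 2 (add_cursor(0)): buffer="yeec" (len 4), cursors c1@0 c4@0 c2@1 c3@1, authorship ....
After op 3 (insert('f')): buffer="ffyffeec" (len 8), cursors c1@2 c4@2 c2@5 c3@5, authorship 14.23...
After op 4 (move_right): buffer="ffyffeec" (len 8), cursors c1@3 c4@3 c2@6 c3@6, authorship 14.23...
After op 5 (insert('r')): buffer="ffyrrfferrec" (len 12), cursors c1@5 c4@5 c2@10 c3@10, authorship 14.1423.23..
After op 6 (move_left): buffer="ffyrrfferrec" (len 12), cursors c1@4 c4@4 c2@9 c3@9, authorship 14.1423.23..
Authorship (.=original, N=cursor N): 1 4 . 1 4 2 3 . 2 3 . .
Index 5: author = 2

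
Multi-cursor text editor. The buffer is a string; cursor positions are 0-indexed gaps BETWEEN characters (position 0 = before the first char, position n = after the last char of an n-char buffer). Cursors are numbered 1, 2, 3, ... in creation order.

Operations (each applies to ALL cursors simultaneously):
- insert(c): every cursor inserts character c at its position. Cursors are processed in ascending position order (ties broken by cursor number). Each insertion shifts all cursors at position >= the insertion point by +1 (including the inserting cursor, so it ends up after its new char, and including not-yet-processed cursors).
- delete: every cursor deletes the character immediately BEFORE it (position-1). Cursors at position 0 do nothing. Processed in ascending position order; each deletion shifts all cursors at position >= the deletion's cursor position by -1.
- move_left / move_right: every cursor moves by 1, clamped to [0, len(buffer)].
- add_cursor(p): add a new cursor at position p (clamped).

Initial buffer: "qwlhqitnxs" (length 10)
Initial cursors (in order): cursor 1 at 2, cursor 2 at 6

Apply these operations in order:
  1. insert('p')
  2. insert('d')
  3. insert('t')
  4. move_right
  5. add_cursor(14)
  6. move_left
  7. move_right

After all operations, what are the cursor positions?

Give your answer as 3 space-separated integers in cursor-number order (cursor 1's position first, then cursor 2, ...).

Answer: 6 13 14

Derivation:
After op 1 (insert('p')): buffer="qwplhqiptnxs" (len 12), cursors c1@3 c2@8, authorship ..1....2....
After op 2 (insert('d')): buffer="qwpdlhqipdtnxs" (len 14), cursors c1@4 c2@10, authorship ..11....22....
After op 3 (insert('t')): buffer="qwpdtlhqipdttnxs" (len 16), cursors c1@5 c2@12, authorship ..111....222....
After op 4 (move_right): buffer="qwpdtlhqipdttnxs" (len 16), cursors c1@6 c2@13, authorship ..111....222....
After op 5 (add_cursor(14)): buffer="qwpdtlhqipdttnxs" (len 16), cursors c1@6 c2@13 c3@14, authorship ..111....222....
After op 6 (move_left): buffer="qwpdtlhqipdttnxs" (len 16), cursors c1@5 c2@12 c3@13, authorship ..111....222....
After op 7 (move_right): buffer="qwpdtlhqipdttnxs" (len 16), cursors c1@6 c2@13 c3@14, authorship ..111....222....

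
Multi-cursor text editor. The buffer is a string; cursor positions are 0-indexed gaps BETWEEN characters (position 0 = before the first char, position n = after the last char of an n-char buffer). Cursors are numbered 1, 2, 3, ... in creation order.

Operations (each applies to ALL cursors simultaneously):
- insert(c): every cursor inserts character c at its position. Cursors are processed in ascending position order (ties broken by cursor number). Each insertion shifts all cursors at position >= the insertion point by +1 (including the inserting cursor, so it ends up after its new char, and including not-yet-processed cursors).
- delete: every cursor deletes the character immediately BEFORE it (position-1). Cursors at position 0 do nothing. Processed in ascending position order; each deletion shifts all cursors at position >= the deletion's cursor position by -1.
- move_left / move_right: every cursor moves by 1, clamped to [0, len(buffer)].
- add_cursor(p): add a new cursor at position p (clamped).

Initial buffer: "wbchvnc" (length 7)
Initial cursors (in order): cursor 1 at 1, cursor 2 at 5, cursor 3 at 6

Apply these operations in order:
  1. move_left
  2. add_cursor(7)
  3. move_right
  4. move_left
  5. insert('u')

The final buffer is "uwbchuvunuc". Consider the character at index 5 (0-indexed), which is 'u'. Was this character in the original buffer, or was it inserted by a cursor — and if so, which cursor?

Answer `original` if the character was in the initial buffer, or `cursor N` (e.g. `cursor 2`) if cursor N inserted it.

Answer: cursor 2

Derivation:
After op 1 (move_left): buffer="wbchvnc" (len 7), cursors c1@0 c2@4 c3@5, authorship .......
After op 2 (add_cursor(7)): buffer="wbchvnc" (len 7), cursors c1@0 c2@4 c3@5 c4@7, authorship .......
After op 3 (move_right): buffer="wbchvnc" (len 7), cursors c1@1 c2@5 c3@6 c4@7, authorship .......
After op 4 (move_left): buffer="wbchvnc" (len 7), cursors c1@0 c2@4 c3@5 c4@6, authorship .......
After op 5 (insert('u')): buffer="uwbchuvunuc" (len 11), cursors c1@1 c2@6 c3@8 c4@10, authorship 1....2.3.4.
Authorship (.=original, N=cursor N): 1 . . . . 2 . 3 . 4 .
Index 5: author = 2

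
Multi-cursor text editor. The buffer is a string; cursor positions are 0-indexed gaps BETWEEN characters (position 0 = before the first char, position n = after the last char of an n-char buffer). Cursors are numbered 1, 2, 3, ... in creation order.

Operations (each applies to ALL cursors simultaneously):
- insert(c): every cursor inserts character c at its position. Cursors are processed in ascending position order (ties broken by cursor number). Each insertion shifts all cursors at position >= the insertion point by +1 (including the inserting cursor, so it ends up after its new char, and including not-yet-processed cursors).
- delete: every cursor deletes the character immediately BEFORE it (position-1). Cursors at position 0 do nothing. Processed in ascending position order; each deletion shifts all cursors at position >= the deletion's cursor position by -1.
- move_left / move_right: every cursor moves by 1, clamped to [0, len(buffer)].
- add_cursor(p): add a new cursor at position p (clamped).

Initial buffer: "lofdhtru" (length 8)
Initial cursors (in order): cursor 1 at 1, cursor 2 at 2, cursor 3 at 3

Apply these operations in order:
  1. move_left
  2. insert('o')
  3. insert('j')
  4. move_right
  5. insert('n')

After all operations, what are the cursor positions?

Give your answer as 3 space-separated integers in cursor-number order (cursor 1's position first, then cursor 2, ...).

After op 1 (move_left): buffer="lofdhtru" (len 8), cursors c1@0 c2@1 c3@2, authorship ........
After op 2 (insert('o')): buffer="olooofdhtru" (len 11), cursors c1@1 c2@3 c3@5, authorship 1.2.3......
After op 3 (insert('j')): buffer="ojlojoojfdhtru" (len 14), cursors c1@2 c2@5 c3@8, authorship 11.22.33......
After op 4 (move_right): buffer="ojlojoojfdhtru" (len 14), cursors c1@3 c2@6 c3@9, authorship 11.22.33......
After op 5 (insert('n')): buffer="ojlnojonojfndhtru" (len 17), cursors c1@4 c2@8 c3@12, authorship 11.122.233.3.....

Answer: 4 8 12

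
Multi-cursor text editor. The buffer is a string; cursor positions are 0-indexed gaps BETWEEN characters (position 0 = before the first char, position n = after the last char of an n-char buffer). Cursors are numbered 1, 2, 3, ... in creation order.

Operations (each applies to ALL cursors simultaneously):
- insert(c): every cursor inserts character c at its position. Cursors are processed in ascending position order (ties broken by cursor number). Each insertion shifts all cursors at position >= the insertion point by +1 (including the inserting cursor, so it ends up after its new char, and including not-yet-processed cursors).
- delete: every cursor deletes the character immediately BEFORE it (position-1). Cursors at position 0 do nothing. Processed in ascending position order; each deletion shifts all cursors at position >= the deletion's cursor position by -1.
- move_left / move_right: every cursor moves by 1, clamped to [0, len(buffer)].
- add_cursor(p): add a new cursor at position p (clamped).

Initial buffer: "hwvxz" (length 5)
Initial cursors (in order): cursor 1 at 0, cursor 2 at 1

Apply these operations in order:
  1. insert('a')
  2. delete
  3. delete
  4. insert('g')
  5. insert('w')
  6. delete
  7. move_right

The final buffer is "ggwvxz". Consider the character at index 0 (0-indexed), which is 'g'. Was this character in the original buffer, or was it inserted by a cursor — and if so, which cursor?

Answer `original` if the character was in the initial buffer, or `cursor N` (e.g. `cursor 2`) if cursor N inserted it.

Answer: cursor 1

Derivation:
After op 1 (insert('a')): buffer="ahawvxz" (len 7), cursors c1@1 c2@3, authorship 1.2....
After op 2 (delete): buffer="hwvxz" (len 5), cursors c1@0 c2@1, authorship .....
After op 3 (delete): buffer="wvxz" (len 4), cursors c1@0 c2@0, authorship ....
After op 4 (insert('g')): buffer="ggwvxz" (len 6), cursors c1@2 c2@2, authorship 12....
After op 5 (insert('w')): buffer="ggwwwvxz" (len 8), cursors c1@4 c2@4, authorship 1212....
After op 6 (delete): buffer="ggwvxz" (len 6), cursors c1@2 c2@2, authorship 12....
After op 7 (move_right): buffer="ggwvxz" (len 6), cursors c1@3 c2@3, authorship 12....
Authorship (.=original, N=cursor N): 1 2 . . . .
Index 0: author = 1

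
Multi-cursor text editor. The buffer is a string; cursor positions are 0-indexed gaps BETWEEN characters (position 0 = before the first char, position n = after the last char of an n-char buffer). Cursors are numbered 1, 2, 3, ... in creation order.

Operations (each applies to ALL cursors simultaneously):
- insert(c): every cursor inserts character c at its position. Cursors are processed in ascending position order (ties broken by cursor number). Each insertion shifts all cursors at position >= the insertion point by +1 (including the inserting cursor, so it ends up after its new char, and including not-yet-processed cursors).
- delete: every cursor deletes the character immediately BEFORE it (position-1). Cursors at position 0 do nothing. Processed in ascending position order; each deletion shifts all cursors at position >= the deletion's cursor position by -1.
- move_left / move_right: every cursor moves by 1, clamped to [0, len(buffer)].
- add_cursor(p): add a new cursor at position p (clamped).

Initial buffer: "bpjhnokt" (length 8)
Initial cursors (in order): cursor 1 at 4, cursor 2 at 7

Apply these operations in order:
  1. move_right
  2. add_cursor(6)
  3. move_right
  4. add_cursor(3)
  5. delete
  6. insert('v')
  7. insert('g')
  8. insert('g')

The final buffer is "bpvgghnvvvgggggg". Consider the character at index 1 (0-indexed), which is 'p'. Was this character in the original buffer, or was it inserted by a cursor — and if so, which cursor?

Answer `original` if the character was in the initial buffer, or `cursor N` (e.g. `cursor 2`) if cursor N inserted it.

Answer: original

Derivation:
After op 1 (move_right): buffer="bpjhnokt" (len 8), cursors c1@5 c2@8, authorship ........
After op 2 (add_cursor(6)): buffer="bpjhnokt" (len 8), cursors c1@5 c3@6 c2@8, authorship ........
After op 3 (move_right): buffer="bpjhnokt" (len 8), cursors c1@6 c3@7 c2@8, authorship ........
After op 4 (add_cursor(3)): buffer="bpjhnokt" (len 8), cursors c4@3 c1@6 c3@7 c2@8, authorship ........
After op 5 (delete): buffer="bphn" (len 4), cursors c4@2 c1@4 c2@4 c3@4, authorship ....
After op 6 (insert('v')): buffer="bpvhnvvv" (len 8), cursors c4@3 c1@8 c2@8 c3@8, authorship ..4..123
After op 7 (insert('g')): buffer="bpvghnvvvggg" (len 12), cursors c4@4 c1@12 c2@12 c3@12, authorship ..44..123123
After op 8 (insert('g')): buffer="bpvgghnvvvgggggg" (len 16), cursors c4@5 c1@16 c2@16 c3@16, authorship ..444..123123123
Authorship (.=original, N=cursor N): . . 4 4 4 . . 1 2 3 1 2 3 1 2 3
Index 1: author = original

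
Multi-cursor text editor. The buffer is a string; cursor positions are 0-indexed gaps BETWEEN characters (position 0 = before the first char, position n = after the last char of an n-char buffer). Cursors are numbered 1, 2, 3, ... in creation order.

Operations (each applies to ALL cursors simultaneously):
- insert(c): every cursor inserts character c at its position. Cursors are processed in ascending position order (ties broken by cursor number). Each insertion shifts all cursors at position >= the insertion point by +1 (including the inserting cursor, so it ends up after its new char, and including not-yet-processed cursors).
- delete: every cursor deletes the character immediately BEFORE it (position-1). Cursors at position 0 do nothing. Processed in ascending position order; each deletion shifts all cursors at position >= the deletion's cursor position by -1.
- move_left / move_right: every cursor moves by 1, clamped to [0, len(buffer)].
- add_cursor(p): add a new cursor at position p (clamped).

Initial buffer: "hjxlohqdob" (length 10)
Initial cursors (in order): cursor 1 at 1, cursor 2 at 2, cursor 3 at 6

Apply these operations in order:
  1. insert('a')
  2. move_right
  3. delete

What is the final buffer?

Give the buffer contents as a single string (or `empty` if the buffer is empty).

After op 1 (insert('a')): buffer="hajaxlohaqdob" (len 13), cursors c1@2 c2@4 c3@9, authorship .1.2....3....
After op 2 (move_right): buffer="hajaxlohaqdob" (len 13), cursors c1@3 c2@5 c3@10, authorship .1.2....3....
After op 3 (delete): buffer="haalohadob" (len 10), cursors c1@2 c2@3 c3@7, authorship .12...3...

Answer: haalohadob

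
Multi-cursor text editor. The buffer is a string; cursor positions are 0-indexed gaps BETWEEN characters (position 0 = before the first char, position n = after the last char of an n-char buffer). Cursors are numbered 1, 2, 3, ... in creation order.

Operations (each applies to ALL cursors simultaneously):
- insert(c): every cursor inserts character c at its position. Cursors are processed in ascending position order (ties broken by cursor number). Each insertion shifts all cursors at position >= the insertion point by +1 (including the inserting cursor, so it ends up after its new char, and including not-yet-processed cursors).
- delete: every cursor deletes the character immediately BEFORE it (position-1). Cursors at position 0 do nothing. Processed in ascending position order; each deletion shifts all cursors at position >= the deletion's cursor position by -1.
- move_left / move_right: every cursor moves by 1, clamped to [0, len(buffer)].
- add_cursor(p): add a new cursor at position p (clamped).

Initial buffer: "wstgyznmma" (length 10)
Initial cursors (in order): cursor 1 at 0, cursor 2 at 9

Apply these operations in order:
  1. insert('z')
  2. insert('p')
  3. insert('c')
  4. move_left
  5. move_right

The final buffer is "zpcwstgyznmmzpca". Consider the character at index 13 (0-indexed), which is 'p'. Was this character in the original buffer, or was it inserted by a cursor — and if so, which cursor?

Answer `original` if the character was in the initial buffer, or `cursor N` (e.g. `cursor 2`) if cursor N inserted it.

Answer: cursor 2

Derivation:
After op 1 (insert('z')): buffer="zwstgyznmmza" (len 12), cursors c1@1 c2@11, authorship 1.........2.
After op 2 (insert('p')): buffer="zpwstgyznmmzpa" (len 14), cursors c1@2 c2@13, authorship 11.........22.
After op 3 (insert('c')): buffer="zpcwstgyznmmzpca" (len 16), cursors c1@3 c2@15, authorship 111.........222.
After op 4 (move_left): buffer="zpcwstgyznmmzpca" (len 16), cursors c1@2 c2@14, authorship 111.........222.
After op 5 (move_right): buffer="zpcwstgyznmmzpca" (len 16), cursors c1@3 c2@15, authorship 111.........222.
Authorship (.=original, N=cursor N): 1 1 1 . . . . . . . . . 2 2 2 .
Index 13: author = 2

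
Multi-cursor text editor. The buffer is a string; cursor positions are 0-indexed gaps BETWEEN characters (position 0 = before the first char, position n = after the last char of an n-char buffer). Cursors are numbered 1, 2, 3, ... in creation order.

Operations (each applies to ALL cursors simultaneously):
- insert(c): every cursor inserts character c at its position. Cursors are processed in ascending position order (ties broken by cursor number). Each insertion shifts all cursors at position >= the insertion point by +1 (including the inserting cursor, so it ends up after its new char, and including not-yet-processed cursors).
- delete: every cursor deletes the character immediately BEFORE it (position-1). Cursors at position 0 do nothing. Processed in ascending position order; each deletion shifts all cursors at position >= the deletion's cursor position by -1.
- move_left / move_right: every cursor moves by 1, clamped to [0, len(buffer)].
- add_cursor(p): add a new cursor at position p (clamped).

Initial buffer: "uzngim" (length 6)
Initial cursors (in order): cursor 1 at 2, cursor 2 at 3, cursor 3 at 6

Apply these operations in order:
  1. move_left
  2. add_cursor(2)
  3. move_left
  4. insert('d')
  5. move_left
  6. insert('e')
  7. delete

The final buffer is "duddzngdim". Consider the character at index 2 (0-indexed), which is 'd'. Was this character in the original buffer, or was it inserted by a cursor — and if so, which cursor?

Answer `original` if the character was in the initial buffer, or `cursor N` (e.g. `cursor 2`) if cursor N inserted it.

Answer: cursor 2

Derivation:
After op 1 (move_left): buffer="uzngim" (len 6), cursors c1@1 c2@2 c3@5, authorship ......
After op 2 (add_cursor(2)): buffer="uzngim" (len 6), cursors c1@1 c2@2 c4@2 c3@5, authorship ......
After op 3 (move_left): buffer="uzngim" (len 6), cursors c1@0 c2@1 c4@1 c3@4, authorship ......
After op 4 (insert('d')): buffer="duddzngdim" (len 10), cursors c1@1 c2@4 c4@4 c3@8, authorship 1.24...3..
After op 5 (move_left): buffer="duddzngdim" (len 10), cursors c1@0 c2@3 c4@3 c3@7, authorship 1.24...3..
After op 6 (insert('e')): buffer="edudeedzngedim" (len 14), cursors c1@1 c2@6 c4@6 c3@11, authorship 11.2244...33..
After op 7 (delete): buffer="duddzngdim" (len 10), cursors c1@0 c2@3 c4@3 c3@7, authorship 1.24...3..
Authorship (.=original, N=cursor N): 1 . 2 4 . . . 3 . .
Index 2: author = 2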